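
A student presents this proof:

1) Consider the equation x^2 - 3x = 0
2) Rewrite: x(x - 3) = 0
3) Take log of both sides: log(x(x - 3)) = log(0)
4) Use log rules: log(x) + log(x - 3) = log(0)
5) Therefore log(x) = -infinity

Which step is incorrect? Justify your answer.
Step 3: Take log of both sides: log(x(x - 3)) = log(0)

Step 3 takes the logarithm of both sides, resulting in log(0) on the right side. The logarithm is only defined for positive numbers; log(0) is undefined (approaches negative infinity). This operation is invalid.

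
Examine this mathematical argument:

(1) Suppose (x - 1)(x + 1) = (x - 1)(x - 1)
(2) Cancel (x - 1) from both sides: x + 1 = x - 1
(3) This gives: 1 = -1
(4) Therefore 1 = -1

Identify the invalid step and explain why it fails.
Step 2: Cancel (x - 1) from both sides: x + 1 = x - 1

Step 2 cancels (x - 1) from both sides. This is only valid if (x - 1) ≠ 0, i.e., x ≠ 1. When x = 1, both sides equal zero regardless of the other factors. The correct approach requires considering x = 1 as a separate case.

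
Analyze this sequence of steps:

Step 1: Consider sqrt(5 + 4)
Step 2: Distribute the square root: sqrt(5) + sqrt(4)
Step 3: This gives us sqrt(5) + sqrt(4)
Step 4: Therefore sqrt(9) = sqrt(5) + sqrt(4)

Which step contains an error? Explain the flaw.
Step 2: Distribute the square root: sqrt(5) + sqrt(4)

Step 2 incorrectly 'distributes' the square root over addition. The square root function does not distribute: sqrt(a + b) ≠ sqrt(a) + sqrt(b). In fact, sqrt(5 + 4) = sqrt(9) ≈ 3.0000, while sqrt(5) + sqrt(4) ≈ 4.2361.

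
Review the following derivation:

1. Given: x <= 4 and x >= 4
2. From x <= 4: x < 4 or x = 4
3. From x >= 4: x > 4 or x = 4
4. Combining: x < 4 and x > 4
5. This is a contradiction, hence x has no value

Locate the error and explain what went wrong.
Step 4: Combining: x < 4 and x > 4

Step 4 incorrectly combines the conditions. From x <= 4 and x >= 4, the intersection is x = 4. The error treats the 'or' cases as 'and' requirements. The correct conclusion is that x = 4 is the unique solution, not that no solution exists.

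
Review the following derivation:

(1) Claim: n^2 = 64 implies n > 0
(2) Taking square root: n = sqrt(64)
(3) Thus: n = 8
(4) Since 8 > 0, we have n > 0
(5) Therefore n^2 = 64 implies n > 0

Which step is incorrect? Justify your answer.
Step 2: Taking square root: n = sqrt(64)

Step 2 takes the square root and assumes the positive root only. The equation n^2 = 64 actually has two solutions: n = 8 and n = -8. The proof silently assumes n > 0 without justification, then uses this assumption to conclude n > 0, which is circular. The counterexample n = -8 shows the claim is false.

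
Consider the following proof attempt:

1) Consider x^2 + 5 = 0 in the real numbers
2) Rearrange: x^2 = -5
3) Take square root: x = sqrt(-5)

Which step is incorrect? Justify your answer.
Step 3: Take square root: x = sqrt(-5)

Step 3 takes the square root of -5, which is negative. In the real number system, the square root of a negative number is undefined. The equation x^2 + 5 = 0 has no real solutions. Square roots of negative numbers only exist in the complex numbers.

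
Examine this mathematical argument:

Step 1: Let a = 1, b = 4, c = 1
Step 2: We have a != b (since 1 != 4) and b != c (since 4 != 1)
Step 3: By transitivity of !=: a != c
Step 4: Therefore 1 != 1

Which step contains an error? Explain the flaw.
Step 3: By transitivity of !=: a != c

Step 3 incorrectly applies transitivity to the '!=' relation. Transitivity states: if a R b and b R c, then a R c. However, '!=' is not transitive. Counterexample: 1 != 4 and 4 != 1, but 1 = 1 (both equal 1). Transitivity holds for relations like <, <=, =, but not for !=.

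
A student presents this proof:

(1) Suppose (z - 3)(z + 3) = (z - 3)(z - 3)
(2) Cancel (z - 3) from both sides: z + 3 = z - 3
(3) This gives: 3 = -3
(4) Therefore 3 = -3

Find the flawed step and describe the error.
Step 2: Cancel (z - 3) from both sides: z + 3 = z - 3

Step 2 cancels (z - 3) from both sides. This is only valid if (z - 3) ≠ 0, i.e., z ≠ 3. When z = 3, both sides equal zero regardless of the other factors. The correct approach requires considering z = 3 as a separate case.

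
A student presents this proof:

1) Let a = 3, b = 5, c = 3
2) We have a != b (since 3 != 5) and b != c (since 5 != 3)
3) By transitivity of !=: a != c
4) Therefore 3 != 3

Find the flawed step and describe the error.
Step 3: By transitivity of !=: a != c

Step 3 incorrectly applies transitivity to the '!=' relation. Transitivity states: if a R b and b R c, then a R c. However, '!=' is not transitive. Counterexample: 3 != 5 and 5 != 3, but 3 = 3 (both equal 3). Transitivity holds for relations like <, <=, =, but not for !=.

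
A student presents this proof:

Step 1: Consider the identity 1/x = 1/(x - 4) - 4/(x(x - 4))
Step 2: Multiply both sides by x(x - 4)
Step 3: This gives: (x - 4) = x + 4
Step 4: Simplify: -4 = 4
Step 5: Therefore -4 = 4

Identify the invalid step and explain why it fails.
Step 3: This gives: (x - 4) = x + 4

Step 3 makes a sign error when clearing denominators. Multiplying -4/(x(x - 4)) by x(x - 4) gives -4, not +4. The correct result is (x - 4) = x - 4, which is trivially true, not (x - 4) = x + 4. (Step 1 is a valid identity: 1/(x - 4) - 4/(x(x - 4)) = (x - 4)/(x(x - 4)) = 1/x.)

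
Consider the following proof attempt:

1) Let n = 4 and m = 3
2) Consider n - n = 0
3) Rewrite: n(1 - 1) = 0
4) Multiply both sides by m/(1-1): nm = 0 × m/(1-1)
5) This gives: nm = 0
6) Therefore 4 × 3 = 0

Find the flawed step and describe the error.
Step 4: Multiply both sides by m/(1-1): nm = 0 × m/(1-1)

Step 4 multiplies both sides by m/(1-1). However, 1-1 = 0, so this is multiplication by m/0, which is undefined. We cannot multiply by an undefined expression.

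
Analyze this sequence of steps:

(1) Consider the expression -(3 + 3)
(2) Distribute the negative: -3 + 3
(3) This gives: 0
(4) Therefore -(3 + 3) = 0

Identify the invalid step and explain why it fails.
Step 2: Distribute the negative: -3 + 3

Step 2 incorrectly distributes the negative sign. The correct distribution is -(3 + 3) = -3 - 3 = -6. The negative must be applied to both terms, not just the first. The error treats -(3 + 3) as -3 + 3, which equals 0 instead of -6.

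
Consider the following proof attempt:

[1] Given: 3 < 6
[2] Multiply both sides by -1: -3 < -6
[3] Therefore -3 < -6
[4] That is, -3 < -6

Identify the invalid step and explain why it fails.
Step 2: Multiply both sides by -1: -3 < -6

Step 2 multiplies both sides by -1 but fails to reverse the inequality sign. When multiplying (or dividing) an inequality by a negative number, the direction must be reversed. Since 3 < 6, we should get -3 > -6, i.e., -3 > -6.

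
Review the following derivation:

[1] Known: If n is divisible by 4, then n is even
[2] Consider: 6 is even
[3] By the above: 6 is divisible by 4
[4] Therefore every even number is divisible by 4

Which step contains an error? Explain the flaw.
Step 3: By the above: 6 is divisible by 4

Step 3 commits the fallacy of affirming the consequent. The known fact 'divisible by 4 → even' does NOT imply 'even → divisible by 4'. That would be the converse, which is false. For example, 6 is even but 6 ÷ 4 = 1.50, which is not an integer.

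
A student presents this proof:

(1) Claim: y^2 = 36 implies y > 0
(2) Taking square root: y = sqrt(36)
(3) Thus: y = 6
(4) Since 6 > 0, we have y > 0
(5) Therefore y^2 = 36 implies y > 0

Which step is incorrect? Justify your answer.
Step 2: Taking square root: y = sqrt(36)

Step 2 takes the square root and assumes the positive root only. The equation y^2 = 36 actually has two solutions: y = 6 and y = -6. The proof silently assumes y > 0 without justification, then uses this assumption to conclude y > 0, which is circular. The counterexample y = -6 shows the claim is false.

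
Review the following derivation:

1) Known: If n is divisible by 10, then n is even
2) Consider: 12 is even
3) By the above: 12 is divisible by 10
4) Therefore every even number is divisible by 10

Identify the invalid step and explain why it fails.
Step 3: By the above: 12 is divisible by 10

Step 3 commits the fallacy of affirming the consequent. The known fact 'divisible by 10 → even' does NOT imply 'even → divisible by 10'. That would be the converse, which is false. For example, 12 is even but 12 ÷ 10 = 1.20, which is not an integer.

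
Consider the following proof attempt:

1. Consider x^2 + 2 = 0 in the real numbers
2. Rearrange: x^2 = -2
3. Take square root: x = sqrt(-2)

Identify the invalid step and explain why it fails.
Step 3: Take square root: x = sqrt(-2)

Step 3 takes the square root of -2, which is negative. In the real number system, the square root of a negative number is undefined. The equation x^2 + 2 = 0 has no real solutions. Square roots of negative numbers only exist in the complex numbers.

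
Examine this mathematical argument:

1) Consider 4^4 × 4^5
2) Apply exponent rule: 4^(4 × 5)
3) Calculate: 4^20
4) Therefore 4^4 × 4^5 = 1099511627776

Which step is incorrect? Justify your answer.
Step 2: Apply exponent rule: 4^(4 × 5)

Step 2 incorrectly states that a^b × a^c = a^(b×c). The correct rule is a^b × a^c = a^(b+c). The actual value is 4^4 × 4^5 = 4^9 = 262144, not 4^20 = 1099511627776.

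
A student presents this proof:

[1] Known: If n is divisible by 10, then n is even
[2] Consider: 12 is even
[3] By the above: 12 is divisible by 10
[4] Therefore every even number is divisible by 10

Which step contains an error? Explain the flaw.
Step 3: By the above: 12 is divisible by 10

Step 3 commits the fallacy of affirming the consequent. The known fact 'divisible by 10 → even' does NOT imply 'even → divisible by 10'. That would be the converse, which is false. For example, 12 is even but 12 ÷ 10 = 1.20, which is not an integer.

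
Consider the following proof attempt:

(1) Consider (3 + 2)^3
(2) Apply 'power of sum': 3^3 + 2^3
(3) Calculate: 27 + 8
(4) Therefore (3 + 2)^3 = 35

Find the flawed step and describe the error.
Step 2: Apply 'power of sum': 3^3 + 2^3

Step 2 incorrectly applies a non-existent rule '(a+b)^n = a^n + b^n'. This is false in general. The correct expansion uses the binomial theorem. The actual value is (3 + 2)^3 = 5^3 = 125, not 35.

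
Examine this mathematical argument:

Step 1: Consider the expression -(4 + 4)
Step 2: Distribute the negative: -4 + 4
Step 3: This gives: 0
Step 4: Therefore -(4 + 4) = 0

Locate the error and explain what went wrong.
Step 2: Distribute the negative: -4 + 4

Step 2 incorrectly distributes the negative sign. The correct distribution is -(4 + 4) = -4 - 4 = -8. The negative must be applied to both terms, not just the first. The error treats -(4 + 4) as -4 + 4, which equals 0 instead of -8.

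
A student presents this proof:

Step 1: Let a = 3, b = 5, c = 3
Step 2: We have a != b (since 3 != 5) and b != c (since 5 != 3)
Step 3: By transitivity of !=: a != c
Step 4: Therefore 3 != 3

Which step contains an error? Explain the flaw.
Step 3: By transitivity of !=: a != c

Step 3 incorrectly applies transitivity to the '!=' relation. Transitivity states: if a R b and b R c, then a R c. However, '!=' is not transitive. Counterexample: 3 != 5 and 5 != 3, but 3 = 3 (both equal 3). Transitivity holds for relations like <, <=, =, but not for !=.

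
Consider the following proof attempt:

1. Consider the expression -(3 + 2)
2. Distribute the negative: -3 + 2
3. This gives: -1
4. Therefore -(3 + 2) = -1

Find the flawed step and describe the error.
Step 2: Distribute the negative: -3 + 2

Step 2 incorrectly distributes the negative sign. The correct distribution is -(3 + 2) = -3 - 2 = -5. The negative must be applied to both terms, not just the first. The error treats -(3 + 2) as -3 + 2, which equals -1 instead of -5.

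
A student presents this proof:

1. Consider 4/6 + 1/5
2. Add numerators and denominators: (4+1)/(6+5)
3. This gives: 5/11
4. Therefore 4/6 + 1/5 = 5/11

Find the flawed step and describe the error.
Step 2: Add numerators and denominators: (4+1)/(6+5)

Step 2 incorrectly adds fractions by separately adding numerators and denominators. This is wrong. The correct method requires a common denominator: 4/6 + 1/5 = (4×5 + 1×6)/(6×5) = 26/30 = 13/15. The method used gives 5/11, which is different.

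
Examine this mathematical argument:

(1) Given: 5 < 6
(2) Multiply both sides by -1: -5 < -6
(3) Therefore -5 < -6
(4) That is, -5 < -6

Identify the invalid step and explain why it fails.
Step 2: Multiply both sides by -1: -5 < -6

Step 2 multiplies both sides by -1 but fails to reverse the inequality sign. When multiplying (or dividing) an inequality by a negative number, the direction must be reversed. Since 5 < 6, we should get -5 > -6, i.e., -5 > -6.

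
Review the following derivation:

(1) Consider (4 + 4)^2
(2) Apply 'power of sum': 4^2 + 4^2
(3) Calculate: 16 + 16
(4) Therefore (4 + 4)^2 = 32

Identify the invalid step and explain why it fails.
Step 2: Apply 'power of sum': 4^2 + 4^2

Step 2 incorrectly applies a non-existent rule '(a+b)^n = a^n + b^n'. This is false in general. The correct expansion uses the binomial theorem. The actual value is (4 + 4)^2 = 8^2 = 64, not 32.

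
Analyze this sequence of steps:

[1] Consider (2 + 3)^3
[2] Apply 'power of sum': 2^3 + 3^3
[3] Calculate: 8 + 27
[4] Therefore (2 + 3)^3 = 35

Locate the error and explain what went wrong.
Step 2: Apply 'power of sum': 2^3 + 3^3

Step 2 incorrectly applies a non-existent rule '(a+b)^n = a^n + b^n'. This is false in general. The correct expansion uses the binomial theorem. The actual value is (2 + 3)^3 = 5^3 = 125, not 35.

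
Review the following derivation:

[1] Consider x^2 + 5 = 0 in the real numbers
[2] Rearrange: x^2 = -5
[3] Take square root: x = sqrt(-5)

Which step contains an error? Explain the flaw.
Step 3: Take square root: x = sqrt(-5)

Step 3 takes the square root of -5, which is negative. In the real number system, the square root of a negative number is undefined. The equation x^2 + 5 = 0 has no real solutions. Square roots of negative numbers only exist in the complex numbers.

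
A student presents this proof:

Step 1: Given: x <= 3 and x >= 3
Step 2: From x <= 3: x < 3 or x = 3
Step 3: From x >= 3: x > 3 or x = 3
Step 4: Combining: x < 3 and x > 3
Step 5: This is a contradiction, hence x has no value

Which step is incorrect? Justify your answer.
Step 4: Combining: x < 3 and x > 3

Step 4 incorrectly combines the conditions. From x <= 3 and x >= 3, the intersection is x = 3. The error treats the 'or' cases as 'and' requirements. The correct conclusion is that x = 3 is the unique solution, not that no solution exists.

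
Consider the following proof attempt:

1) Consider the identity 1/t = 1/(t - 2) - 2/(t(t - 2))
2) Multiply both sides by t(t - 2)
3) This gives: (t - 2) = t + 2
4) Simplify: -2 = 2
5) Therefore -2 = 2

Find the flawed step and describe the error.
Step 3: This gives: (t - 2) = t + 2

Step 3 makes a sign error when clearing denominators. Multiplying -2/(t(t - 2)) by t(t - 2) gives -2, not +2. The correct result is (t - 2) = t - 2, which is trivially true, not (t - 2) = t + 2. (Step 1 is a valid identity: 1/(t - 2) - 2/(t(t - 2)) = (t - 2)/(t(t - 2)) = 1/t.)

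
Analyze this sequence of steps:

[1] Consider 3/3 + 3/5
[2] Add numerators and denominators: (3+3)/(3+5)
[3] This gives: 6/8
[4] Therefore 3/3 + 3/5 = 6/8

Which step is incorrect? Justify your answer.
Step 2: Add numerators and denominators: (3+3)/(3+5)

Step 2 incorrectly adds fractions by separately adding numerators and denominators. This is wrong. The correct method requires a common denominator: 3/3 + 3/5 = (3×5 + 3×3)/(3×5) = 24/15 = 8/5. The method used gives 6/8, which is different.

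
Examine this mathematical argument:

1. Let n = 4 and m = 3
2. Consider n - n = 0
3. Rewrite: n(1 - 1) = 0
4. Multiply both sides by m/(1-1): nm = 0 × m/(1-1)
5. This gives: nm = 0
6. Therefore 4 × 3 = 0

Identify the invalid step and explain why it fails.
Step 4: Multiply both sides by m/(1-1): nm = 0 × m/(1-1)

Step 4 multiplies both sides by m/(1-1). However, 1-1 = 0, so this is multiplication by m/0, which is undefined. We cannot multiply by an undefined expression.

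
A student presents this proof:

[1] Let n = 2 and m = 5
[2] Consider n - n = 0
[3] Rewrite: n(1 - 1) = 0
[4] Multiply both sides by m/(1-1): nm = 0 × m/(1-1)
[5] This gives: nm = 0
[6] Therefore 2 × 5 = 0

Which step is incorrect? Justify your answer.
Step 4: Multiply both sides by m/(1-1): nm = 0 × m/(1-1)

Step 4 multiplies both sides by m/(1-1). However, 1-1 = 0, so this is multiplication by m/0, which is undefined. We cannot multiply by an undefined expression.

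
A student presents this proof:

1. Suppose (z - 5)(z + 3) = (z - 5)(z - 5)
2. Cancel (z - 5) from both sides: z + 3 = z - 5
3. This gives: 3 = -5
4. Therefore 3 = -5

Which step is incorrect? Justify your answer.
Step 2: Cancel (z - 5) from both sides: z + 3 = z - 5

Step 2 cancels (z - 5) from both sides. This is only valid if (z - 5) ≠ 0, i.e., z ≠ 5. When z = 5, both sides equal zero regardless of the other factors. The correct approach requires considering z = 5 as a separate case.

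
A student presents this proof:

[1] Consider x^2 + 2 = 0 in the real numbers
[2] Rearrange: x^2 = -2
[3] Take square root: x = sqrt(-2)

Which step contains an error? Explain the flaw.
Step 3: Take square root: x = sqrt(-2)

Step 3 takes the square root of -2, which is negative. In the real number system, the square root of a negative number is undefined. The equation x^2 + 2 = 0 has no real solutions. Square roots of negative numbers only exist in the complex numbers.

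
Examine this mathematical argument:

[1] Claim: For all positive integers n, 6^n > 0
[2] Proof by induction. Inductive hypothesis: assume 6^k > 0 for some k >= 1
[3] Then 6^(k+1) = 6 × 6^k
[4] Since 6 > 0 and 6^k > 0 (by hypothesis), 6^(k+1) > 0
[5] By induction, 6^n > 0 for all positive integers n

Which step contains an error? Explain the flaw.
Step 5: By induction, 6^n > 0 for all positive integers n

Step 5 concludes the proof by induction, but no base case was ever established. A valid induction proof requires: (1) a base case proving 6^1 > 0, and (2) an inductive step showing IF 6^k > 0 THEN 6^(k+1) > 0. Steps 2-4 correctly establish the inductive step, but without the base case the conclusion in step 5 does not follow.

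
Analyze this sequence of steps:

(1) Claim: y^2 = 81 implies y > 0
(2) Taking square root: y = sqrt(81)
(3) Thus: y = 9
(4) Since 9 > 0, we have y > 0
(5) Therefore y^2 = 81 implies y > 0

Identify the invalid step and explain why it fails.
Step 2: Taking square root: y = sqrt(81)

Step 2 takes the square root and assumes the positive root only. The equation y^2 = 81 actually has two solutions: y = 9 and y = -9. The proof silently assumes y > 0 without justification, then uses this assumption to conclude y > 0, which is circular. The counterexample y = -9 shows the claim is false.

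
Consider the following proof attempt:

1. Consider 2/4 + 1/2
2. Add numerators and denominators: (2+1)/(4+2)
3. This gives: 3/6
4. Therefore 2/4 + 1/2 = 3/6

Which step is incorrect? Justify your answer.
Step 2: Add numerators and denominators: (2+1)/(4+2)

Step 2 incorrectly adds fractions by separately adding numerators and denominators. This is wrong. The correct method requires a common denominator: 2/4 + 1/2 = (2×2 + 1×4)/(4×2) = 8/8 = 1. The method used gives 3/6, which is different.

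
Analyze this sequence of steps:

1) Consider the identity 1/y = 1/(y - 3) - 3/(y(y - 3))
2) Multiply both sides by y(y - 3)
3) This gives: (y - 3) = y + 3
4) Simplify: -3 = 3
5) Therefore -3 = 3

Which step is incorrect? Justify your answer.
Step 3: This gives: (y - 3) = y + 3

Step 3 makes a sign error when clearing denominators. Multiplying -3/(y(y - 3)) by y(y - 3) gives -3, not +3. The correct result is (y - 3) = y - 3, which is trivially true, not (y - 3) = y + 3. (Step 1 is a valid identity: 1/(y - 3) - 3/(y(y - 3)) = (y - 3)/(y(y - 3)) = 1/y.)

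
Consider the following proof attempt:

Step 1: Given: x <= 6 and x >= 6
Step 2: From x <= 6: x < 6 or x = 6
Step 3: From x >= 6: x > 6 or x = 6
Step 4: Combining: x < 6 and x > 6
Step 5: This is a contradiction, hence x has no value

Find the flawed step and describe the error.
Step 4: Combining: x < 6 and x > 6

Step 4 incorrectly combines the conditions. From x <= 6 and x >= 6, the intersection is x = 6. The error treats the 'or' cases as 'and' requirements. The correct conclusion is that x = 6 is the unique solution, not that no solution exists.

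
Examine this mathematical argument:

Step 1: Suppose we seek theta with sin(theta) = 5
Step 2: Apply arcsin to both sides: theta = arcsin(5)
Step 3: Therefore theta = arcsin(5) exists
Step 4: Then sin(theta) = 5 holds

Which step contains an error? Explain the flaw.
Step 2: Apply arcsin to both sides: theta = arcsin(5)

Step 2 applies arcsin to 5. However, arcsin(x) is only defined for x in [-1, 1] because sin(theta) can only produce values in that range. Since |5| > 1, arcsin(5) is undefined. There is no angle whose sine equals 5.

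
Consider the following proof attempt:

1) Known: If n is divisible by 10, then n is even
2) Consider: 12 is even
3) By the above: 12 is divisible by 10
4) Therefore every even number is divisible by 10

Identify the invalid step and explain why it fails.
Step 3: By the above: 12 is divisible by 10

Step 3 commits the fallacy of affirming the consequent. The known fact 'divisible by 10 → even' does NOT imply 'even → divisible by 10'. That would be the converse, which is false. For example, 12 is even but 12 ÷ 10 = 1.20, which is not an integer.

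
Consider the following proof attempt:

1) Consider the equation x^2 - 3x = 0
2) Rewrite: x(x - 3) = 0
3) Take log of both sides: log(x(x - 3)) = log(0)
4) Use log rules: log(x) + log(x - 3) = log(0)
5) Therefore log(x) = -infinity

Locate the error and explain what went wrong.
Step 3: Take log of both sides: log(x(x - 3)) = log(0)

Step 3 takes the logarithm of both sides, resulting in log(0) on the right side. The logarithm is only defined for positive numbers; log(0) is undefined (approaches negative infinity). This operation is invalid.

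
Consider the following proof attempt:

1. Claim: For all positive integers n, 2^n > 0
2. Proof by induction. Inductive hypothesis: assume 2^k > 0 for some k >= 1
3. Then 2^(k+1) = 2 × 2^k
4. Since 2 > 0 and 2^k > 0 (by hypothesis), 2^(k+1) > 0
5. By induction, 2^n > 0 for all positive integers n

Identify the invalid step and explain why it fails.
Step 5: By induction, 2^n > 0 for all positive integers n

Step 5 concludes the proof by induction, but no base case was ever established. A valid induction proof requires: (1) a base case proving 2^1 > 0, and (2) an inductive step showing IF 2^k > 0 THEN 2^(k+1) > 0. Steps 2-4 correctly establish the inductive step, but without the base case the conclusion in step 5 does not follow.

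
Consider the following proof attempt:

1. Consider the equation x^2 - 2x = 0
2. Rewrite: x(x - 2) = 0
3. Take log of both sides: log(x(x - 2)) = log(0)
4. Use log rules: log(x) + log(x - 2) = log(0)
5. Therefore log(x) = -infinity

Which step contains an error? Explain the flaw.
Step 3: Take log of both sides: log(x(x - 2)) = log(0)

Step 3 takes the logarithm of both sides, resulting in log(0) on the right side. The logarithm is only defined for positive numbers; log(0) is undefined (approaches negative infinity). This operation is invalid.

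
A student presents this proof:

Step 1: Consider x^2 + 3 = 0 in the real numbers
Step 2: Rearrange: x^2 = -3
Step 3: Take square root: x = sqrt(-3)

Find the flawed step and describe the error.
Step 3: Take square root: x = sqrt(-3)

Step 3 takes the square root of -3, which is negative. In the real number system, the square root of a negative number is undefined. The equation x^2 + 3 = 0 has no real solutions. Square roots of negative numbers only exist in the complex numbers.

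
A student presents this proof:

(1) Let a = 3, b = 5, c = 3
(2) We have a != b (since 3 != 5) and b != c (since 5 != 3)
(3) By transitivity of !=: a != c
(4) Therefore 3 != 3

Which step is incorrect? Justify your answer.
Step 3: By transitivity of !=: a != c

Step 3 incorrectly applies transitivity to the '!=' relation. Transitivity states: if a R b and b R c, then a R c. However, '!=' is not transitive. Counterexample: 3 != 5 and 5 != 3, but 3 = 3 (both equal 3). Transitivity holds for relations like <, <=, =, but not for !=.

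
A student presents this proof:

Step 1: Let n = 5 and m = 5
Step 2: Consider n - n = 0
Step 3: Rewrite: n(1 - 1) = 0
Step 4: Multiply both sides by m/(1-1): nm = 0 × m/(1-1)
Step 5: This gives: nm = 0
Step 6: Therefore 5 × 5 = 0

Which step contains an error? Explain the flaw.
Step 4: Multiply both sides by m/(1-1): nm = 0 × m/(1-1)

Step 4 multiplies both sides by m/(1-1). However, 1-1 = 0, so this is multiplication by m/0, which is undefined. We cannot multiply by an undefined expression.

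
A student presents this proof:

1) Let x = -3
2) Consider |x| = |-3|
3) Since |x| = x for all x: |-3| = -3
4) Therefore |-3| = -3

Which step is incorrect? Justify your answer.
Step 3: Since |x| = x for all x: |-3| = -3

Step 3 incorrectly states that |x| = x for all x. The correct definition is |x| = x when x >= 0, and |x| = -x when x < 0. Since -3 < 0, we have |-3| = -(-3) = 3, not -3.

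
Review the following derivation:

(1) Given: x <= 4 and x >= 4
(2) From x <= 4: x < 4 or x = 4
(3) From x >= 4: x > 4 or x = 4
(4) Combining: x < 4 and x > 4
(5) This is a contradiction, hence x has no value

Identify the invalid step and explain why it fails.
Step 4: Combining: x < 4 and x > 4

Step 4 incorrectly combines the conditions. From x <= 4 and x >= 4, the intersection is x = 4. The error treats the 'or' cases as 'and' requirements. The correct conclusion is that x = 4 is the unique solution, not that no solution exists.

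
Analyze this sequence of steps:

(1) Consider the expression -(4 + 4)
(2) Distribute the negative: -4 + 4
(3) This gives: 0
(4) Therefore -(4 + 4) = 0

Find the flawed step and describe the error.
Step 2: Distribute the negative: -4 + 4

Step 2 incorrectly distributes the negative sign. The correct distribution is -(4 + 4) = -4 - 4 = -8. The negative must be applied to both terms, not just the first. The error treats -(4 + 4) as -4 + 4, which equals 0 instead of -8.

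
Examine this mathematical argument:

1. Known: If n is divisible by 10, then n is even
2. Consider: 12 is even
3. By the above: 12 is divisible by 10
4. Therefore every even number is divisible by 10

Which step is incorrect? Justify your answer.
Step 3: By the above: 12 is divisible by 10

Step 3 commits the fallacy of affirming the consequent. The known fact 'divisible by 10 → even' does NOT imply 'even → divisible by 10'. That would be the converse, which is false. For example, 12 is even but 12 ÷ 10 = 1.20, which is not an integer.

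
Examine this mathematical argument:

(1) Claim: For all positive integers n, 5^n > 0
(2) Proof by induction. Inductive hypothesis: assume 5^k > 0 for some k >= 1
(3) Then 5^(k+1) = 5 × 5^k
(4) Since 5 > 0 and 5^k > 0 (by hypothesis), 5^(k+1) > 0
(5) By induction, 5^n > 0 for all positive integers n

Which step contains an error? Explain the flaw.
Step 5: By induction, 5^n > 0 for all positive integers n

Step 5 concludes the proof by induction, but no base case was ever established. A valid induction proof requires: (1) a base case proving 5^1 > 0, and (2) an inductive step showing IF 5^k > 0 THEN 5^(k+1) > 0. Steps 2-4 correctly establish the inductive step, but without the base case the conclusion in step 5 does not follow.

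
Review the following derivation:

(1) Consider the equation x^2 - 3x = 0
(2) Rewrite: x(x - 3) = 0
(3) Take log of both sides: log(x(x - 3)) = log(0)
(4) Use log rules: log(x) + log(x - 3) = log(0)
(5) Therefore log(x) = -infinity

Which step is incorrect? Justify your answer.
Step 3: Take log of both sides: log(x(x - 3)) = log(0)

Step 3 takes the logarithm of both sides, resulting in log(0) on the right side. The logarithm is only defined for positive numbers; log(0) is undefined (approaches negative infinity). This operation is invalid.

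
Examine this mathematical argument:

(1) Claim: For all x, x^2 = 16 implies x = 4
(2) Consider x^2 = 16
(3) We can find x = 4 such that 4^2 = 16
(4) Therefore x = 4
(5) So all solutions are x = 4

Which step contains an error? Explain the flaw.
Step 4: Therefore x = 4

Step 4 incorrectly concludes that x = 4 is the only solution. The proof shows that x = 4 is A solution (existence), but does not show it is the ONLY solution (uniqueness). In fact, x = -4 is also a solution since (-4)^2 = 16. Finding one solution doesn't prove there are no others.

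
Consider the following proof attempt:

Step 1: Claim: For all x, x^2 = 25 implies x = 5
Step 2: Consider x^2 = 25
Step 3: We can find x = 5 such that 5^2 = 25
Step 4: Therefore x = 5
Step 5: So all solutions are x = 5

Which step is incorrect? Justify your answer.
Step 4: Therefore x = 5

Step 4 incorrectly concludes that x = 5 is the only solution. The proof shows that x = 5 is A solution (existence), but does not show it is the ONLY solution (uniqueness). In fact, x = -5 is also a solution since (-5)^2 = 25. Finding one solution doesn't prove there are no others.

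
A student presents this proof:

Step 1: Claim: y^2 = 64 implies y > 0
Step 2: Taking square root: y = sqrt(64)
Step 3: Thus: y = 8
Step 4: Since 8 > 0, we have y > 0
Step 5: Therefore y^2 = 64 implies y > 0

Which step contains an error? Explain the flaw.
Step 2: Taking square root: y = sqrt(64)

Step 2 takes the square root and assumes the positive root only. The equation y^2 = 64 actually has two solutions: y = 8 and y = -8. The proof silently assumes y > 0 without justification, then uses this assumption to conclude y > 0, which is circular. The counterexample y = -8 shows the claim is false.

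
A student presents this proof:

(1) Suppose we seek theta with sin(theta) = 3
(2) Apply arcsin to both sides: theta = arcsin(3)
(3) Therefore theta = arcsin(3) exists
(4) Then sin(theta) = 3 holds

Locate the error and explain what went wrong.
Step 2: Apply arcsin to both sides: theta = arcsin(3)

Step 2 applies arcsin to 3. However, arcsin(x) is only defined for x in [-1, 1] because sin(theta) can only produce values in that range. Since |3| > 1, arcsin(3) is undefined. There is no angle whose sine equals 3.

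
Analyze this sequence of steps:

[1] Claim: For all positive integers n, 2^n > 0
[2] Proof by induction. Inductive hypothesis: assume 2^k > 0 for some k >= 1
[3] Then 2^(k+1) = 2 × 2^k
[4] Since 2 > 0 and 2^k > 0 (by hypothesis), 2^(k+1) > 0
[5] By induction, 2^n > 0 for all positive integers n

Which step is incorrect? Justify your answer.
Step 5: By induction, 2^n > 0 for all positive integers n

Step 5 concludes the proof by induction, but no base case was ever established. A valid induction proof requires: (1) a base case proving 2^1 > 0, and (2) an inductive step showing IF 2^k > 0 THEN 2^(k+1) > 0. Steps 2-4 correctly establish the inductive step, but without the base case the conclusion in step 5 does not follow.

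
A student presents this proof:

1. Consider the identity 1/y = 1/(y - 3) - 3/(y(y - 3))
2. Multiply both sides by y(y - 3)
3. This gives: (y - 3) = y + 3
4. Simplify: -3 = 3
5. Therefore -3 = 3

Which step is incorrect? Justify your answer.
Step 3: This gives: (y - 3) = y + 3

Step 3 makes a sign error when clearing denominators. Multiplying -3/(y(y - 3)) by y(y - 3) gives -3, not +3. The correct result is (y - 3) = y - 3, which is trivially true, not (y - 3) = y + 3. (Step 1 is a valid identity: 1/(y - 3) - 3/(y(y - 3)) = (y - 3)/(y(y - 3)) = 1/y.)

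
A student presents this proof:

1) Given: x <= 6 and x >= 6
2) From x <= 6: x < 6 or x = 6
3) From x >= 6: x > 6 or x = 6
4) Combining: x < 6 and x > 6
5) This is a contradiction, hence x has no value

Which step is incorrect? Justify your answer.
Step 4: Combining: x < 6 and x > 6

Step 4 incorrectly combines the conditions. From x <= 6 and x >= 6, the intersection is x = 6. The error treats the 'or' cases as 'and' requirements. The correct conclusion is that x = 6 is the unique solution, not that no solution exists.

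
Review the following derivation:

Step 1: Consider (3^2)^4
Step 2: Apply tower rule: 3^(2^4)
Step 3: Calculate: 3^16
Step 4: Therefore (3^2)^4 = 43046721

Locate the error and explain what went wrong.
Step 2: Apply tower rule: 3^(2^4)

Step 2 incorrectly states that (a^b)^c = a^(b^c). The correct rule is (a^b)^c = a^(b×c). The actual value is (3^2)^4 = 3^8 = 6561, not 3^16 = 43046721.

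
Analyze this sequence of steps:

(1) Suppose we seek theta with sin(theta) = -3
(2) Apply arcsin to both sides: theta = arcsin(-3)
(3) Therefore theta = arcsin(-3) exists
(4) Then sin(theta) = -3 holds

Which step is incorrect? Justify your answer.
Step 2: Apply arcsin to both sides: theta = arcsin(-3)

Step 2 applies arcsin to -3. However, arcsin(x) is only defined for x in [-1, 1] because sin(theta) can only produce values in that range. Since |-3| > 1, arcsin(-3) is undefined. There is no angle whose sine equals -3.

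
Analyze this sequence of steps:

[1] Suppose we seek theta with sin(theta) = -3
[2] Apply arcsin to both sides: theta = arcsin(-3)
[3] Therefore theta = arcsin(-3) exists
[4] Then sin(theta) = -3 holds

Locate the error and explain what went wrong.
Step 2: Apply arcsin to both sides: theta = arcsin(-3)

Step 2 applies arcsin to -3. However, arcsin(x) is only defined for x in [-1, 1] because sin(theta) can only produce values in that range. Since |-3| > 1, arcsin(-3) is undefined. There is no angle whose sine equals -3.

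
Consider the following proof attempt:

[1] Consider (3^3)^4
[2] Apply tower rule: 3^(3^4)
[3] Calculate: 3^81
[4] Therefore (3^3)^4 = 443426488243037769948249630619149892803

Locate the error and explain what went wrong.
Step 2: Apply tower rule: 3^(3^4)

Step 2 incorrectly states that (a^b)^c = a^(b^c). The correct rule is (a^b)^c = a^(b×c). The actual value is (3^3)^4 = 3^12 = 531441, not 3^81 = 443426488243037769948249630619149892803.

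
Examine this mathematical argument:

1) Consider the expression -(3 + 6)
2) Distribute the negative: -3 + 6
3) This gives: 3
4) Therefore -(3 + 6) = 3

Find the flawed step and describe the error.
Step 2: Distribute the negative: -3 + 6

Step 2 incorrectly distributes the negative sign. The correct distribution is -(3 + 6) = -3 - 6 = -9. The negative must be applied to both terms, not just the first. The error treats -(3 + 6) as -3 + 6, which equals 3 instead of -9.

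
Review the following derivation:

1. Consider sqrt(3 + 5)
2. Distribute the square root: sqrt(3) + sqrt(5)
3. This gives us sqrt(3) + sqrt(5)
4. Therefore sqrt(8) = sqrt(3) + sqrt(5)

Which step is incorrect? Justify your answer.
Step 2: Distribute the square root: sqrt(3) + sqrt(5)

Step 2 incorrectly 'distributes' the square root over addition. The square root function does not distribute: sqrt(a + b) ≠ sqrt(a) + sqrt(b). In fact, sqrt(3 + 5) = sqrt(8) ≈ 2.8284, while sqrt(3) + sqrt(5) ≈ 3.9681.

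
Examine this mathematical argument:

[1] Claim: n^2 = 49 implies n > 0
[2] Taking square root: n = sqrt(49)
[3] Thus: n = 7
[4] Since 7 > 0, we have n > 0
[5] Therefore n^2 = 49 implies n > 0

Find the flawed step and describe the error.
Step 2: Taking square root: n = sqrt(49)

Step 2 takes the square root and assumes the positive root only. The equation n^2 = 49 actually has two solutions: n = 7 and n = -7. The proof silently assumes n > 0 without justification, then uses this assumption to conclude n > 0, which is circular. The counterexample n = -7 shows the claim is false.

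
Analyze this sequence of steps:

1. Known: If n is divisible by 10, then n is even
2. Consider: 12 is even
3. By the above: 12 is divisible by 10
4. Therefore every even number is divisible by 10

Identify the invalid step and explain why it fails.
Step 3: By the above: 12 is divisible by 10

Step 3 commits the fallacy of affirming the consequent. The known fact 'divisible by 10 → even' does NOT imply 'even → divisible by 10'. That would be the converse, which is false. For example, 12 is even but 12 ÷ 10 = 1.20, which is not an integer.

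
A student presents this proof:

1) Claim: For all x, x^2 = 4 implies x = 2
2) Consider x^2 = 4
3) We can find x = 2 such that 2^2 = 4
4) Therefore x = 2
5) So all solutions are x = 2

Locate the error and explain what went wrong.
Step 4: Therefore x = 2

Step 4 incorrectly concludes that x = 2 is the only solution. The proof shows that x = 2 is A solution (existence), but does not show it is the ONLY solution (uniqueness). In fact, x = -2 is also a solution since (-2)^2 = 4. Finding one solution doesn't prove there are no others.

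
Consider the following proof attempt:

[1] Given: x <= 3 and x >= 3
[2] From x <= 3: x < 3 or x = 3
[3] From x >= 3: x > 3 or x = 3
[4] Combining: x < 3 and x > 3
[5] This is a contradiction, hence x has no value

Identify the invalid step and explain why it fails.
Step 4: Combining: x < 3 and x > 3

Step 4 incorrectly combines the conditions. From x <= 3 and x >= 3, the intersection is x = 3. The error treats the 'or' cases as 'and' requirements. The correct conclusion is that x = 3 is the unique solution, not that no solution exists.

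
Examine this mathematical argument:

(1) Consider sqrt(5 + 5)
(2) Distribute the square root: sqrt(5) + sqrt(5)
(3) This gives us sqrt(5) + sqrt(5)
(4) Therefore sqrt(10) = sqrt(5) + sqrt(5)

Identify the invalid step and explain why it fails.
Step 2: Distribute the square root: sqrt(5) + sqrt(5)

Step 2 incorrectly 'distributes' the square root over addition. The square root function does not distribute: sqrt(a + b) ≠ sqrt(a) + sqrt(b). In fact, sqrt(5 + 5) = sqrt(10) ≈ 3.1623, while sqrt(5) + sqrt(5) ≈ 4.4721.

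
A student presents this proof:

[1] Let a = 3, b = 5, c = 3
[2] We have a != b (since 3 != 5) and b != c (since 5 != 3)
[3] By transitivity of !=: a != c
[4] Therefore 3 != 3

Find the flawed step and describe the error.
Step 3: By transitivity of !=: a != c

Step 3 incorrectly applies transitivity to the '!=' relation. Transitivity states: if a R b and b R c, then a R c. However, '!=' is not transitive. Counterexample: 3 != 5 and 5 != 3, but 3 = 3 (both equal 3). Transitivity holds for relations like <, <=, =, but not for !=.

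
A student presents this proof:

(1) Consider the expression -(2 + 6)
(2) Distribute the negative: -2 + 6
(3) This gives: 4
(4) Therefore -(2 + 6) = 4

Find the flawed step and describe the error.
Step 2: Distribute the negative: -2 + 6

Step 2 incorrectly distributes the negative sign. The correct distribution is -(2 + 6) = -2 - 6 = -8. The negative must be applied to both terms, not just the first. The error treats -(2 + 6) as -2 + 6, which equals 4 instead of -8.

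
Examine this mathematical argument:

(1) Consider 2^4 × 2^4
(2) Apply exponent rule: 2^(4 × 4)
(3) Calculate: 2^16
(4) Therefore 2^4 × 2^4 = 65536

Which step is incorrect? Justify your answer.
Step 2: Apply exponent rule: 2^(4 × 4)

Step 2 incorrectly states that a^b × a^c = a^(b×c). The correct rule is a^b × a^c = a^(b+c). The actual value is 2^4 × 2^4 = 2^8 = 256, not 2^16 = 65536.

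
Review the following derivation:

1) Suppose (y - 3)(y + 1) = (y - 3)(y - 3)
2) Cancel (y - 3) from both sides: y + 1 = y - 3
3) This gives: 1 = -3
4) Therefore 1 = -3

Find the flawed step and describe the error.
Step 2: Cancel (y - 3) from both sides: y + 1 = y - 3

Step 2 cancels (y - 3) from both sides. This is only valid if (y - 3) ≠ 0, i.e., y ≠ 3. When y = 3, both sides equal zero regardless of the other factors. The correct approach requires considering y = 3 as a separate case.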